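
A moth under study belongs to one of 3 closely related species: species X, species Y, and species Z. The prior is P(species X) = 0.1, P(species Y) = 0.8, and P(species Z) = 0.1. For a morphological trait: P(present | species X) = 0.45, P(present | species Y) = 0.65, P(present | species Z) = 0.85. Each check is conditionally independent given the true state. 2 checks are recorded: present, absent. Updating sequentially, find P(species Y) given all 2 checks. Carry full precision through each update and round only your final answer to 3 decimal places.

After 'present': normaliser = 0.45·0.1000 + 0.65·0.8000 + 0.85·0.1000; P(species X) ≈ 0.0692, P(species Y) ≈ 0.8000, P(species Z) ≈ 0.1308
After 'absent': normaliser = 0.55·0.0692 + 0.35·0.8000 + 0.15·0.1308; P(species X) ≈ 0.1128, P(species Y) ≈ 0.8292, P(species Z) ≈ 0.0581

0.829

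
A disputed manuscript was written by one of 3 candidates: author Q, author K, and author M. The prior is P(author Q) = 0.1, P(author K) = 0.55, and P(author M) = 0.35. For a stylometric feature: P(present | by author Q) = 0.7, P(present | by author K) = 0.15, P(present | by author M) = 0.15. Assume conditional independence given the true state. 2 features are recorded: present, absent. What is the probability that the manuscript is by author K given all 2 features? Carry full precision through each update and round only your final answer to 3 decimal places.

After 'present': normaliser = 0.7·0.1000 + 0.15·0.5500 + 0.15·0.3500; P(author Q) ≈ 0.3415, P(author K) ≈ 0.4024, P(author M) ≈ 0.2561
After 'absent': normaliser = 0.3·0.3415 + 0.85·0.4024 + 0.85·0.2561; P(author Q) ≈ 0.1547, P(author K) ≈ 0.5166, P(author M) ≈ 0.3287

0.517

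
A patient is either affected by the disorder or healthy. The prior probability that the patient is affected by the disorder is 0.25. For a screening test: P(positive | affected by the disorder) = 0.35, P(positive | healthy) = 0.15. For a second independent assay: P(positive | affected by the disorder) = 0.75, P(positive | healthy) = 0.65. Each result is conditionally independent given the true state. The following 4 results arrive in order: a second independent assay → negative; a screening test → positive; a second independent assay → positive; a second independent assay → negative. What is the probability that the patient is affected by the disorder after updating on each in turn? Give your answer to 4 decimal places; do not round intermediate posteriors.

0.3141

After a second independent assay='negative': P(affected) = 0.25·0.2500 / (0.25·0.2500 + 0.35·0.7500) ≈ 0.1923
After a screening test='positive': P(affected) = 0.35·0.1923 / (0.35·0.1923 + 0.15·0.8077) ≈ 0.3571
After a second independent assay='positive': P(affected) = 0.75·0.3571 / (0.75·0.3571 + 0.65·0.6429) ≈ 0.3906
After a second independent assay='negative': P(affected) = 0.25·0.3906 / (0.25·0.3906 + 0.35·0.6094) ≈ 0.3141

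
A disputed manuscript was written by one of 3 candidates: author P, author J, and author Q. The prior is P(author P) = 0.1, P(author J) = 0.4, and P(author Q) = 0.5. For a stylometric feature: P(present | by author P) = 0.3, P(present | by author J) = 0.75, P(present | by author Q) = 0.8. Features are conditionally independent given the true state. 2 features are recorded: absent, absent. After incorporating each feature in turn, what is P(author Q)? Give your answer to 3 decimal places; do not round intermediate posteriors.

After 'absent': normaliser = 0.7·0.1000 + 0.25·0.4000 + 0.2·0.5000; P(author P) ≈ 0.2593, P(author J) ≈ 0.3704, P(author Q) ≈ 0.3704
After 'absent': normaliser = 0.7·0.2593 + 0.25·0.3704 + 0.2·0.3704; P(author P) ≈ 0.5213, P(author J) ≈ 0.2660, P(author Q) ≈ 0.2128

0.213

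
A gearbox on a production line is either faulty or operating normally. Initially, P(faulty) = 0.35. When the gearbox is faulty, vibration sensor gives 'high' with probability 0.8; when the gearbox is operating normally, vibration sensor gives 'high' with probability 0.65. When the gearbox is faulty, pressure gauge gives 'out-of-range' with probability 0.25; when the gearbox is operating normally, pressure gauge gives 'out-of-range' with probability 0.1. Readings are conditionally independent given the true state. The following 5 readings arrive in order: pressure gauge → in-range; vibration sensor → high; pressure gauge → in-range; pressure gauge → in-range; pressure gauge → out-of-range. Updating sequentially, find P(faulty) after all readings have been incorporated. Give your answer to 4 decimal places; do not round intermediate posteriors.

After pressure gauge='in-range': P(faulty) = 0.75·0.3500 / (0.75·0.3500 + 0.9·0.6500) ≈ 0.3097
After vibration sensor='high': P(faulty) = 0.8·0.3097 / (0.8·0.3097 + 0.65·0.6903) ≈ 0.3558
After pressure gauge='in-range': P(faulty) = 0.75·0.3558 / (0.75·0.3558 + 0.9·0.6442) ≈ 0.3152
After pressure gauge='in-range': P(faulty) = 0.75·0.3152 / (0.75·0.3152 + 0.9·0.6848) ≈ 0.2772
After pressure gauge='out-of-range': P(faulty) = 0.25·0.2772 / (0.25·0.2772 + 0.1·0.7228) ≈ 0.4895

0.4895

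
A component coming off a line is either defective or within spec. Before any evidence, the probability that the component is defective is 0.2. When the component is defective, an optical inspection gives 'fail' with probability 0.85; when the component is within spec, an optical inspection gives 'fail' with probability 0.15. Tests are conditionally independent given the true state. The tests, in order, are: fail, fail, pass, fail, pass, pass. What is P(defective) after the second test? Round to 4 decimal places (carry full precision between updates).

After 'fail': P(defective) = 0.85·0.2000 / (0.85·0.2000 + 0.15·0.8000) ≈ 0.5862
After 'fail': P(defective) = 0.85·0.5862 / (0.85·0.5862 + 0.15·0.4138) ≈ 0.8892

0.8892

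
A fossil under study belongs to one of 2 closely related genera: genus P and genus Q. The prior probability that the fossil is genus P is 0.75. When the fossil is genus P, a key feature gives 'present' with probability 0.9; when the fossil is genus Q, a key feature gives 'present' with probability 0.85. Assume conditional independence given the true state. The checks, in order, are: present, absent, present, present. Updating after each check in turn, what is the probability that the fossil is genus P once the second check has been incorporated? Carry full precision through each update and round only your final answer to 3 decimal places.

Each posterior becomes the prior for the next update.
After 'present': P(genus P) = 0.9·0.7500 / (0.9·0.7500 + 0.85·0.2500) ≈ 0.7606
After 'absent': P(genus P) = 0.1·0.7606 / (0.1·0.7606 + 0.15·0.2394) ≈ 0.6792

0.679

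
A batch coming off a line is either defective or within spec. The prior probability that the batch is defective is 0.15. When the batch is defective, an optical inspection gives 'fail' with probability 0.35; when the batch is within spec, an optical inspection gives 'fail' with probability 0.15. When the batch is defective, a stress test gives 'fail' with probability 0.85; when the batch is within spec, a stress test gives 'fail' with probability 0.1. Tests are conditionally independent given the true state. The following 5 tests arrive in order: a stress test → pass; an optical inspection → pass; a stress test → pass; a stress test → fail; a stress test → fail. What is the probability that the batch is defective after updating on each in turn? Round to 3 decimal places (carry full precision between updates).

0.213

After a stress test='pass': P(defective) = 0.15·0.1500 / (0.15·0.1500 + 0.9·0.8500) ≈ 0.0286
After an optical inspection='pass': P(defective) = 0.65·0.0286 / (0.65·0.0286 + 0.85·0.9714) ≈ 0.0220
After a stress test='pass': P(defective) = 0.15·0.0220 / (0.15·0.0220 + 0.9·0.9780) ≈ 0.0037
After a stress test='fail': P(defective) = 0.85·0.0037 / (0.85·0.0037 + 0.1·0.9963) ≈ 0.0309
After a stress test='fail': P(defective) = 0.85·0.0309 / (0.85·0.0309 + 0.1·0.9691) ≈ 0.2131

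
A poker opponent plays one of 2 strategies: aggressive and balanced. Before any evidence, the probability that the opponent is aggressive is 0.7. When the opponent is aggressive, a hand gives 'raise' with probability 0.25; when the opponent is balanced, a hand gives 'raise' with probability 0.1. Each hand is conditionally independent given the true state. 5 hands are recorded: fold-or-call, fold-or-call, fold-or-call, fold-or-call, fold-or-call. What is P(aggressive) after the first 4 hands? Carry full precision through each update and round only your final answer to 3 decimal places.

Apply Bayes' rule sequentially, carrying P(aggressive) forward.
After 'fold-or-call': P(aggressive) = 0.75·0.7000 / (0.75·0.7000 + 0.9·0.3000) ≈ 0.6604
After 'fold-or-call': P(aggressive) = 0.75·0.6604 / (0.75·0.6604 + 0.9·0.3396) ≈ 0.6184
After 'fold-or-call': P(aggressive) = 0.75·0.6184 / (0.75·0.6184 + 0.9·0.3816) ≈ 0.5745
After 'fold-or-call': P(aggressive) = 0.75·0.5745 / (0.75·0.5745 + 0.9·0.4255) ≈ 0.5295

0.529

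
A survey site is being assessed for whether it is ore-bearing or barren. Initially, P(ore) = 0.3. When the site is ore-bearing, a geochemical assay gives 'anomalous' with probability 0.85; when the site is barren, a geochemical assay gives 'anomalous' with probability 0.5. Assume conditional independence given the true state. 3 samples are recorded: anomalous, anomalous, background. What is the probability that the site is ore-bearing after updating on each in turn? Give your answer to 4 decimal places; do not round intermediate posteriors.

0.2709

Each posterior becomes the prior for the next update.
After 'anomalous': P(ore) = 0.85·0.3000 / (0.85·0.3000 + 0.5·0.7000) ≈ 0.4215
After 'anomalous': P(ore) = 0.85·0.4215 / (0.85·0.4215 + 0.5·0.5785) ≈ 0.5533
After 'background': P(ore) = 0.15·0.5533 / (0.15·0.5533 + 0.5·0.4467) ≈ 0.2709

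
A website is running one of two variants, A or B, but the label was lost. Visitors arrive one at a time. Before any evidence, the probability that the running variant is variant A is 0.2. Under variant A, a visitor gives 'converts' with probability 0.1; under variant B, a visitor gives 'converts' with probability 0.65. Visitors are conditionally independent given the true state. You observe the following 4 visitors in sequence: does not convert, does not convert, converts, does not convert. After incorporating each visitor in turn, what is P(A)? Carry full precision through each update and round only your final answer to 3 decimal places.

0.395

After 'does not convert': P(A) = 0.9·0.2000 / (0.9·0.2000 + 0.35·0.8000) ≈ 0.3913
After 'does not convert': P(A) = 0.9·0.3913 / (0.9·0.3913 + 0.35·0.6087) ≈ 0.6231
After 'converts': P(A) = 0.1·0.6231 / (0.1·0.6231 + 0.65·0.3769) ≈ 0.2028
After 'does not convert': P(A) = 0.9·0.2028 / (0.9·0.2028 + 0.35·0.7972) ≈ 0.3954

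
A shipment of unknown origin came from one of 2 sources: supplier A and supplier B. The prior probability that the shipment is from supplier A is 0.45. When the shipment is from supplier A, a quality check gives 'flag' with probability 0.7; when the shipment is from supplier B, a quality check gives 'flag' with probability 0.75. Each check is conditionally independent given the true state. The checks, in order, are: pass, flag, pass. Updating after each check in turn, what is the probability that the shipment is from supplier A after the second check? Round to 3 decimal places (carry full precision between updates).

After 'pass': P(supplier A) = 0.3·0.4500 / (0.3·0.4500 + 0.25·0.5500) ≈ 0.4954
After 'flag': P(supplier A) = 0.7·0.4954 / (0.7·0.4954 + 0.75·0.5046) ≈ 0.4782

0.478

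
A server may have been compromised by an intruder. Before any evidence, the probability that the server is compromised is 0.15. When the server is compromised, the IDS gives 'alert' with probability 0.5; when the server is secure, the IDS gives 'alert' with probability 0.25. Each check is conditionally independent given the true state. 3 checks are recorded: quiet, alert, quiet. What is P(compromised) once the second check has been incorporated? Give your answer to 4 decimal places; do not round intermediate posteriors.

0.1905

After 'quiet': P(compromised) = 0.5·0.1500 / (0.5·0.1500 + 0.75·0.8500) ≈ 0.1053
After 'alert': P(compromised) = 0.5·0.1053 / (0.5·0.1053 + 0.25·0.8947) ≈ 0.1905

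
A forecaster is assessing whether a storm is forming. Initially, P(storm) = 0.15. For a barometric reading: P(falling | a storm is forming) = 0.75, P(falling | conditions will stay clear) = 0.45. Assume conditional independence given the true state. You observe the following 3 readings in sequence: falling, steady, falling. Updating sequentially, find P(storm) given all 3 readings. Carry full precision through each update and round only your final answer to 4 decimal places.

0.1822

After 'falling': P(storm) = 0.75·0.1500 / (0.75·0.1500 + 0.45·0.8500) ≈ 0.2273
After 'steady': P(storm) = 0.25·0.2273 / (0.25·0.2273 + 0.55·0.7727) ≈ 0.1179
After 'falling': P(storm) = 0.75·0.1179 / (0.75·0.1179 + 0.45·0.8821) ≈ 0.1822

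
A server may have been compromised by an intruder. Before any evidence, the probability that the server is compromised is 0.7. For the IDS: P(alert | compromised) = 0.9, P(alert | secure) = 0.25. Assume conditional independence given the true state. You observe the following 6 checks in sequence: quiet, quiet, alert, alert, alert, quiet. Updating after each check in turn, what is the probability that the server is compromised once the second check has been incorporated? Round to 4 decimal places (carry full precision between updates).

0.0398

Apply Bayes' rule sequentially, carrying P(compromised) forward.
After 'quiet': P(compromised) = 0.1·0.7000 / (0.1·0.7000 + 0.75·0.3000) ≈ 0.2373
After 'quiet': P(compromised) = 0.1·0.2373 / (0.1·0.2373 + 0.75·0.7627) ≈ 0.0398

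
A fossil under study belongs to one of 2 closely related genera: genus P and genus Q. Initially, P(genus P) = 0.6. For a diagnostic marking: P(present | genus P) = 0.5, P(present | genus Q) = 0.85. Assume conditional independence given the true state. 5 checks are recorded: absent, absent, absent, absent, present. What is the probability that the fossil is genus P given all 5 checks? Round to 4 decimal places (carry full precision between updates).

Apply Bayes' rule sequentially, carrying P(genus P) forward.
After 'absent': P(genus P) = 0.5·0.6000 / (0.5·0.6000 + 0.15·0.4000) ≈ 0.8333
After 'absent': P(genus P) = 0.5·0.8333 / (0.5·0.8333 + 0.15·0.1667) ≈ 0.9434
After 'absent': P(genus P) = 0.5·0.9434 / (0.5·0.9434 + 0.15·0.0566) ≈ 0.9823
After 'absent': P(genus P) = 0.5·0.9823 / (0.5·0.9823 + 0.15·0.0177) ≈ 0.9946
After 'present': P(genus P) = 0.5·0.9946 / (0.5·0.9946 + 0.85·0.0054) ≈ 0.9909

0.9909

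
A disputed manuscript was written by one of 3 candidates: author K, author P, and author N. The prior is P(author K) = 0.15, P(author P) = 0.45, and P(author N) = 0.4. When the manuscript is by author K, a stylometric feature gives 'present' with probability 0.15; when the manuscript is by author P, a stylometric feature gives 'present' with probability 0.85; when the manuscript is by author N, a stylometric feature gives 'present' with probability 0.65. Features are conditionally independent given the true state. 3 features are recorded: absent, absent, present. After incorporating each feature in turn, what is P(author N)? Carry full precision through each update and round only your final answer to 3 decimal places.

Apply Bayes' rule sequentially, carrying P(author N) forward.
After 'absent': normaliser = 0.85·0.1500 + 0.15·0.4500 + 0.35·0.4000; P(author K) ≈ 0.3806, P(author P) ≈ 0.2015, P(author N) ≈ 0.4179
After 'absent': normaliser = 0.85·0.3806 + 0.15·0.2015 + 0.35·0.4179; P(author K) ≈ 0.6470, P(author P) ≈ 0.0604, P(author N) ≈ 0.2925
After 'present': normaliser = 0.15·0.6470 + 0.85·0.0604 + 0.65·0.2925; P(author K) ≈ 0.2866, P(author P) ≈ 0.1518, P(author N) ≈ 0.5616

0.562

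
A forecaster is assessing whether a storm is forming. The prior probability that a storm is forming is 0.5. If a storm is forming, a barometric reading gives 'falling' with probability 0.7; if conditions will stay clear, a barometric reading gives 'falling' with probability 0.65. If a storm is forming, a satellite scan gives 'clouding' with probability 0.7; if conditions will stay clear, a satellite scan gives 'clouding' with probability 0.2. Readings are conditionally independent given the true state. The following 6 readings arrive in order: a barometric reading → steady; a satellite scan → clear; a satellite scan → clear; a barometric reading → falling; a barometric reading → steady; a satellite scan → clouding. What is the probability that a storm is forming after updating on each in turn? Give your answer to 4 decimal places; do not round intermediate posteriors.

After a barometric reading='steady': P(storm) = 0.3·0.5000 / (0.3·0.5000 + 0.35·0.5000) ≈ 0.4615
After a satellite scan='clear': P(storm) = 0.3·0.4615 / (0.3·0.4615 + 0.8·0.5385) ≈ 0.2432
After a satellite scan='clear': P(storm) = 0.3·0.2432 / (0.3·0.2432 + 0.8·0.7568) ≈ 0.1076
After a barometric reading='falling': P(storm) = 0.7·0.1076 / (0.7·0.1076 + 0.65·0.8924) ≈ 0.1149
After a barometric reading='steady': P(storm) = 0.3·0.1149 / (0.3·0.1149 + 0.35·0.8851) ≈ 0.1001
After a satellite scan='clouding': P(storm) = 0.7·0.1001 / (0.7·0.1001 + 0.2·0.8999) ≈ 0.2803

0.2803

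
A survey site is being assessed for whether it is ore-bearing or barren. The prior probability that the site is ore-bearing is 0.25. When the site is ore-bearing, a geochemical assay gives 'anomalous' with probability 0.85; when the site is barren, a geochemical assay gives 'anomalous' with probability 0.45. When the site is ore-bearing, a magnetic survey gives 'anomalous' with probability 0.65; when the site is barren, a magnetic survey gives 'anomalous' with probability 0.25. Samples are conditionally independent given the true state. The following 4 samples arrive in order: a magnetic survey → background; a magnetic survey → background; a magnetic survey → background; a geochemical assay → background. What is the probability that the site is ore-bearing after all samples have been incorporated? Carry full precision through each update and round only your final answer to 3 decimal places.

After a magnetic survey='background': P(ore) = 0.35·0.2500 / (0.35·0.2500 + 0.75·0.7500) ≈ 0.1346
After a magnetic survey='background': P(ore) = 0.35·0.1346 / (0.35·0.1346 + 0.75·0.8654) ≈ 0.0677
After a magnetic survey='background': P(ore) = 0.35·0.0677 / (0.35·0.0677 + 0.75·0.9323) ≈ 0.0328
After a geochemical assay='background': P(ore) = 0.15·0.0328 / (0.15·0.0328 + 0.55·0.9672) ≈ 0.0092

0.009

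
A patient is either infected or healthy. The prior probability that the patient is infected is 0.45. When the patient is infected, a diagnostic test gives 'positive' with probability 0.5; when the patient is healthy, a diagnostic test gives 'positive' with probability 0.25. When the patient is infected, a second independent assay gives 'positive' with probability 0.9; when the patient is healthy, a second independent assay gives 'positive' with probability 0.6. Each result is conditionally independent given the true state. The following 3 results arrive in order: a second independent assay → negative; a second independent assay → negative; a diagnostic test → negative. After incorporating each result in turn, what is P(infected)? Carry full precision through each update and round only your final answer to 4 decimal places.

After a second independent assay='negative': P(infected) = 0.1·0.4500 / (0.1·0.4500 + 0.4·0.5500) ≈ 0.1698
After a second independent assay='negative': P(infected) = 0.1·0.1698 / (0.1·0.1698 + 0.4·0.8302) ≈ 0.0486
After a diagnostic test='negative': P(infected) = 0.5·0.0486 / (0.5·0.0486 + 0.75·0.9514) ≈ 0.0330

0.0330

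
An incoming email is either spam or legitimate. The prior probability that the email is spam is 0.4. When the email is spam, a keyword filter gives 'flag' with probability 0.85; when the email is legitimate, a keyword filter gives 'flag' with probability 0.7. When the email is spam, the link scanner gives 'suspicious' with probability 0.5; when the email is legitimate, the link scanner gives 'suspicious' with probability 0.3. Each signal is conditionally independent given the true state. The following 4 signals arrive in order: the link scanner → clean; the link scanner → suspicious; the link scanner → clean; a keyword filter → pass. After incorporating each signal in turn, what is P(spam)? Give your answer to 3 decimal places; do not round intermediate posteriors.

0.221

After the link scanner='clean': P(spam) = 0.5·0.4000 / (0.5·0.4000 + 0.7·0.6000) ≈ 0.3226
After the link scanner='suspicious': P(spam) = 0.5·0.3226 / (0.5·0.3226 + 0.3·0.6774) ≈ 0.4425
After the link scanner='clean': P(spam) = 0.5·0.4425 / (0.5·0.4425 + 0.7·0.5575) ≈ 0.3618
After a keyword filter='pass': P(spam) = 0.15·0.3618 / (0.15·0.3618 + 0.3·0.6382) ≈ 0.2208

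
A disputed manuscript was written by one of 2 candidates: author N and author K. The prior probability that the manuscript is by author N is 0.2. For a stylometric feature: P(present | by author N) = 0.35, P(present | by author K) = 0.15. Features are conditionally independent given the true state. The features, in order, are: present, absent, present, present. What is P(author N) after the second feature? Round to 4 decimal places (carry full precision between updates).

0.3085

Each posterior becomes the prior for the next update.
After 'present': P(author N) = 0.35·0.2000 / (0.35·0.2000 + 0.15·0.8000) ≈ 0.3684
After 'absent': P(author N) = 0.65·0.3684 / (0.65·0.3684 + 0.85·0.6316) ≈ 0.3085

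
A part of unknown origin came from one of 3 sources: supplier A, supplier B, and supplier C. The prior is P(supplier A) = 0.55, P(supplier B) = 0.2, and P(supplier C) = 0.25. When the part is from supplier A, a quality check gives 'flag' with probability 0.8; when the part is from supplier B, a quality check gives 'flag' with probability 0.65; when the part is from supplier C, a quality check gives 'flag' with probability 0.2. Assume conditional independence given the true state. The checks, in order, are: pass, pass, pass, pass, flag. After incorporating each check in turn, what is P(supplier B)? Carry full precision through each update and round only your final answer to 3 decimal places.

0.084

After 'pass': normaliser = 0.2·0.5500 + 0.35·0.2000 + 0.8·0.2500; P(supplier A) ≈ 0.2895, P(supplier B) ≈ 0.1842, P(supplier C) ≈ 0.5263
After 'pass': normaliser = 0.2·0.2895 + 0.35·0.1842 + 0.8·0.5263; P(supplier A) ≈ 0.1065, P(supplier B) ≈ 0.1186, P(supplier C) ≈ 0.7748
After 'pass': normaliser = 0.2·0.1065 + 0.35·0.1186 + 0.8·0.7748; P(supplier A) ≈ 0.0312, P(supplier B) ≈ 0.0608, P(supplier C) ≈ 0.9080
After 'pass': normaliser = 0.2·0.0312 + 0.35·0.0608 + 0.8·0.9080; P(supplier A) ≈ 0.0083, P(supplier B) ≈ 0.0282, P(supplier C) ≈ 0.9635
After 'flag': normaliser = 0.8·0.0083 + 0.65·0.0282 + 0.2·0.9635; P(supplier A) ≈ 0.0304, P(supplier B) ≈ 0.0843, P(supplier C) ≈ 0.8852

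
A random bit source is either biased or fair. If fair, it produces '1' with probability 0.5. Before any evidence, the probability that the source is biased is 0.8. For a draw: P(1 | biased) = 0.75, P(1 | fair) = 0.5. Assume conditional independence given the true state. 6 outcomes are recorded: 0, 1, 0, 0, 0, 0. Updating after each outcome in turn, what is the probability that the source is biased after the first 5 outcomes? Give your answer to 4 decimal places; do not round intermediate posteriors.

0.2727

Apply Bayes' rule sequentially, carrying P(biased) forward.
After '0': P(biased) = 0.25·0.8000 / (0.25·0.8000 + 0.5·0.2000) ≈ 0.6667
After '1': P(biased) = 0.75·0.6667 / (0.75·0.6667 + 0.5·0.3333) ≈ 0.7500
After '0': P(biased) = 0.25·0.7500 / (0.25·0.7500 + 0.5·0.2500) ≈ 0.6000
After '0': P(biased) = 0.25·0.6000 / (0.25·0.6000 + 0.5·0.4000) ≈ 0.4286
After '0': P(biased) = 0.25·0.4286 / (0.25·0.4286 + 0.5·0.5714) ≈ 0.2727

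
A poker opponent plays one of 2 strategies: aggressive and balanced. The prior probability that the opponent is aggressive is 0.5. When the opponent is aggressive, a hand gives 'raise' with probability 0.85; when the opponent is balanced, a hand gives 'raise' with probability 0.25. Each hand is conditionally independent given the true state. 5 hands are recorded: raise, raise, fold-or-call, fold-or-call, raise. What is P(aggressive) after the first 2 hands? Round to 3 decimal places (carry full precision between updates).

Each posterior becomes the prior for the next update.
After 'raise': P(aggressive) = 0.85·0.5000 / (0.85·0.5000 + 0.25·0.5000) ≈ 0.7727
After 'raise': P(aggressive) = 0.85·0.7727 / (0.85·0.7727 + 0.25·0.2273) ≈ 0.9204

0.920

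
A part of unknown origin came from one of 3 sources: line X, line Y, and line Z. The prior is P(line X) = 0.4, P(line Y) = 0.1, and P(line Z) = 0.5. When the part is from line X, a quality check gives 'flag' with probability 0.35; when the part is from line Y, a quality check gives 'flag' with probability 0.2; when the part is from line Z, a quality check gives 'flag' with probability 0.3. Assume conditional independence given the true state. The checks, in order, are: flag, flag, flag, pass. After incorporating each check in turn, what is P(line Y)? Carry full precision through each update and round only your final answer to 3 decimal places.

Apply Bayes' rule sequentially, carrying P(line Y) forward.
After 'flag': normaliser = 0.35·0.4000 + 0.2·0.1000 + 0.3·0.5000; P(line X) ≈ 0.4516, P(line Y) ≈ 0.0645, P(line Z) ≈ 0.4839
After 'flag': normaliser = 0.35·0.4516 + 0.2·0.0645 + 0.3·0.4839; P(line X) ≈ 0.5000, P(line Y) ≈ 0.0408, P(line Z) ≈ 0.4592
After 'flag': normaliser = 0.35·0.5000 + 0.2·0.0408 + 0.3·0.4592; P(line X) ≈ 0.5453, P(line Y) ≈ 0.0254, P(line Z) ≈ 0.4293
After 'pass': normaliser = 0.65·0.5453 + 0.8·0.0254 + 0.7·0.4293; P(line X) ≈ 0.5249, P(line Y) ≈ 0.0301, P(line Z) ≈ 0.4450

0.030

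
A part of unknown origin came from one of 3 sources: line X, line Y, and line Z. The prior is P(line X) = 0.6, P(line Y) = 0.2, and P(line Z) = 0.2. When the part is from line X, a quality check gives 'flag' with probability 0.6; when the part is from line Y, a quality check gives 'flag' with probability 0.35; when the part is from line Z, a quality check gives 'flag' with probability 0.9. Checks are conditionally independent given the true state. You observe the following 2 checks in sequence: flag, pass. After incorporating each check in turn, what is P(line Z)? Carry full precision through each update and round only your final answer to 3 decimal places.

0.087

After 'flag': normaliser = 0.6·0.6000 + 0.35·0.2000 + 0.9·0.2000; P(line X) ≈ 0.5902, P(line Y) ≈ 0.1148, P(line Z) ≈ 0.2951
After 'pass': normaliser = 0.4·0.5902 + 0.65·0.1148 + 0.1·0.2951; P(line X) ≈ 0.6940, P(line Y) ≈ 0.2193, P(line Z) ≈ 0.0867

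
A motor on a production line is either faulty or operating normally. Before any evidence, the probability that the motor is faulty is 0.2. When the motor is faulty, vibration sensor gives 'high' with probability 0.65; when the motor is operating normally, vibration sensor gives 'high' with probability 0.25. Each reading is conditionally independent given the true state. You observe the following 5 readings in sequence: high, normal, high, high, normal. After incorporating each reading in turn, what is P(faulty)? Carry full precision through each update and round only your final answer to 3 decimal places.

0.489

After 'high': P(faulty) = 0.65·0.2000 / (0.65·0.2000 + 0.25·0.8000) ≈ 0.3939
After 'normal': P(faulty) = 0.35·0.3939 / (0.35·0.3939 + 0.75·0.6061) ≈ 0.2327
After 'high': P(faulty) = 0.65·0.2327 / (0.65·0.2327 + 0.25·0.7673) ≈ 0.4409
After 'high': P(faulty) = 0.65·0.4409 / (0.65·0.4409 + 0.25·0.5591) ≈ 0.6722
After 'normal': P(faulty) = 0.35·0.6722 / (0.35·0.6722 + 0.75·0.3278) ≈ 0.4890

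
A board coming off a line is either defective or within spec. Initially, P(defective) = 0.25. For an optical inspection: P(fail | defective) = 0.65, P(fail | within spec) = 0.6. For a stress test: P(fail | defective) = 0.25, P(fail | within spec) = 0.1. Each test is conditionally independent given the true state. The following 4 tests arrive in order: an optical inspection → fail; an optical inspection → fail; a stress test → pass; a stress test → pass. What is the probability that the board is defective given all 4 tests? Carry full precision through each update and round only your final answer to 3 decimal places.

0.214

Apply Bayes' rule sequentially, carrying P(defective) forward.
After an optical inspection='fail': P(defective) = 0.65·0.2500 / (0.65·0.2500 + 0.6·0.7500) ≈ 0.2653
After an optical inspection='fail': P(defective) = 0.65·0.2653 / (0.65·0.2653 + 0.6·0.7347) ≈ 0.2812
After a stress test='pass': P(defective) = 0.75·0.2812 / (0.75·0.2812 + 0.9·0.7188) ≈ 0.2459
After a stress test='pass': P(defective) = 0.75·0.2459 / (0.75·0.2459 + 0.9·0.7541) ≈ 0.2136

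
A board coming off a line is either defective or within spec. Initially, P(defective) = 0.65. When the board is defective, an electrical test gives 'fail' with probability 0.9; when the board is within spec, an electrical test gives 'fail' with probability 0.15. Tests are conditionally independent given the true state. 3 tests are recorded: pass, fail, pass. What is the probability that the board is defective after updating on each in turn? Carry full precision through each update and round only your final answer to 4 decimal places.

Apply Bayes' rule sequentially, carrying P(defective) forward.
After 'pass': P(defective) = 0.1·0.6500 / (0.1·0.6500 + 0.85·0.3500) ≈ 0.1793
After 'fail': P(defective) = 0.9·0.1793 / (0.9·0.1793 + 0.15·0.8207) ≈ 0.5673
After 'pass': P(defective) = 0.1·0.5673 / (0.1·0.5673 + 0.85·0.4327) ≈ 0.1336

0.1336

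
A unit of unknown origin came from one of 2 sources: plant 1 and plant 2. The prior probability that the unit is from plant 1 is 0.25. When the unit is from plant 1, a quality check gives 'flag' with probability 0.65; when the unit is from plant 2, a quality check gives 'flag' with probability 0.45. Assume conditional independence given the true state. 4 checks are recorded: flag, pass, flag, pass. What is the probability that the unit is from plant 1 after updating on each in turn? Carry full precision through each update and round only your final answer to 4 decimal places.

After 'flag': P(plant 1) = 0.65·0.2500 / (0.65·0.2500 + 0.45·0.7500) ≈ 0.3250
After 'pass': P(plant 1) = 0.35·0.3250 / (0.35·0.3250 + 0.55·0.6750) ≈ 0.2345
After 'flag': P(plant 1) = 0.65·0.2345 / (0.65·0.2345 + 0.45·0.7655) ≈ 0.3068
After 'pass': P(plant 1) = 0.35·0.3068 / (0.35·0.3068 + 0.55·0.6932) ≈ 0.2197

0.2197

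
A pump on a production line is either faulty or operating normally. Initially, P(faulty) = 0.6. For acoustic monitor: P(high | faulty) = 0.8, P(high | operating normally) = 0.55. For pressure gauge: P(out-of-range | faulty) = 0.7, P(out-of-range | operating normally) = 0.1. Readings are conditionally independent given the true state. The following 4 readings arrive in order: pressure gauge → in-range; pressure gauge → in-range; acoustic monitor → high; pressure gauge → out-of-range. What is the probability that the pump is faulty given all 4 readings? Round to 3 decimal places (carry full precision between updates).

After pressure gauge='in-range': P(faulty) = 0.3·0.6000 / (0.3·0.6000 + 0.9·0.4000) ≈ 0.3333
After pressure gauge='in-range': P(faulty) = 0.3·0.3333 / (0.3·0.3333 + 0.9·0.6667) ≈ 0.1429
After acoustic monitor='high': P(faulty) = 0.8·0.1429 / (0.8·0.1429 + 0.55·0.8571) ≈ 0.1951
After pressure gauge='out-of-range': P(faulty) = 0.7·0.1951 / (0.7·0.1951 + 0.1·0.8049) ≈ 0.6292

0.629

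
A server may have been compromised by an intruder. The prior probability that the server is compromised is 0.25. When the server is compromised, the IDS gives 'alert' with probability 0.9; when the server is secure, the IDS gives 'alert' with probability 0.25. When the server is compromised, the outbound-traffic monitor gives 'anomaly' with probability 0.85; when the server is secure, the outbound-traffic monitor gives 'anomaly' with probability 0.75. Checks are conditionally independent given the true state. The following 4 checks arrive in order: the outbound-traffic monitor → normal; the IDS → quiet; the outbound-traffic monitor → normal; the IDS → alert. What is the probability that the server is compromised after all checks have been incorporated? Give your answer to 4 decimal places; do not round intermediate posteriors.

0.0545

Apply Bayes' rule sequentially, carrying P(compromised) forward.
After the outbound-traffic monitor='normal': P(compromised) = 0.15·0.2500 / (0.15·0.2500 + 0.25·0.7500) ≈ 0.1667
After the IDS='quiet': P(compromised) = 0.1·0.1667 / (0.1·0.1667 + 0.75·0.8333) ≈ 0.0260
After the outbound-traffic monitor='normal': P(compromised) = 0.15·0.0260 / (0.15·0.0260 + 0.25·0.9740) ≈ 0.0157
After the IDS='alert': P(compromised) = 0.9·0.0157 / (0.9·0.0157 + 0.25·0.9843) ≈ 0.0545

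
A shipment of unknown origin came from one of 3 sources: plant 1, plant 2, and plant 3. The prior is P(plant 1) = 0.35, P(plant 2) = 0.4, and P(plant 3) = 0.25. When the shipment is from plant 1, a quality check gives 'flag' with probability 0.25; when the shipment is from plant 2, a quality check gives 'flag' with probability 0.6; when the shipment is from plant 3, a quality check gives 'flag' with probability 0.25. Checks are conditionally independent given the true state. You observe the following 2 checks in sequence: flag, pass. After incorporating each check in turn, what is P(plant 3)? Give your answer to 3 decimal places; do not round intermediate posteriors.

0.225

After 'flag': normaliser = 0.25·0.3500 + 0.6·0.4000 + 0.25·0.2500; P(plant 1) ≈ 0.2244, P(plant 2) ≈ 0.6154, P(plant 3) ≈ 0.1603
After 'pass': normaliser = 0.75·0.2244 + 0.4·0.6154 + 0.75·0.1603; P(plant 1) ≈ 0.3147, P(plant 2) ≈ 0.4604, P(plant 3) ≈ 0.2248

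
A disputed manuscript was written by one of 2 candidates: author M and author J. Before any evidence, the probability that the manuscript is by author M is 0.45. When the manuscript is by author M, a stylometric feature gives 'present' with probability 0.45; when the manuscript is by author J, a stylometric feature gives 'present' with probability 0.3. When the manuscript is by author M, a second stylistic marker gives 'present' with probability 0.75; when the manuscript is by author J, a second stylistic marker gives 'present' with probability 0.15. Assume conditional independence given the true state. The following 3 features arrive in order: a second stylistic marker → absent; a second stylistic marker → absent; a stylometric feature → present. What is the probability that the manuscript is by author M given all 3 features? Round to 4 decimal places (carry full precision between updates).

0.0960

After a second stylistic marker='absent': P(author M) = 0.25·0.4500 / (0.25·0.4500 + 0.85·0.5500) ≈ 0.1940
After a second stylistic marker='absent': P(author M) = 0.25·0.1940 / (0.25·0.1940 + 0.85·0.8060) ≈ 0.0661
After a stylometric feature='present': P(author M) = 0.45·0.0661 / (0.45·0.0661 + 0.3·0.9339) ≈ 0.0960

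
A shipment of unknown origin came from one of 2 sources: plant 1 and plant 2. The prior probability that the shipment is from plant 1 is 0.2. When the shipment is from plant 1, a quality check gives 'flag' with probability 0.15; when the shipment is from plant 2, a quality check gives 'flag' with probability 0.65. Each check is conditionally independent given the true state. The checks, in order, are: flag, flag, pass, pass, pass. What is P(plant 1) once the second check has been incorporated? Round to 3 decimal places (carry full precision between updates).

After 'flag': P(plant 1) = 0.15·0.2000 / (0.15·0.2000 + 0.65·0.8000) ≈ 0.0545
After 'flag': P(plant 1) = 0.15·0.0545 / (0.15·0.0545 + 0.65·0.9455) ≈ 0.0131

0.013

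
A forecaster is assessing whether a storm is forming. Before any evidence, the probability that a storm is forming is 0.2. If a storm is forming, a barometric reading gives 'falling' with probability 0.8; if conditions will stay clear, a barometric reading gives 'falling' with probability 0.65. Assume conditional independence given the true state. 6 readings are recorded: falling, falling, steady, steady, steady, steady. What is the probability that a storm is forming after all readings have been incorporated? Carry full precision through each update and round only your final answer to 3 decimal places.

0.039

After 'falling': P(storm) = 0.8·0.2000 / (0.8·0.2000 + 0.65·0.8000) ≈ 0.2353
After 'falling': P(storm) = 0.8·0.2353 / (0.8·0.2353 + 0.65·0.7647) ≈ 0.2747
After 'steady': P(storm) = 0.2·0.2747 / (0.2·0.2747 + 0.35·0.7253) ≈ 0.1779
After 'steady': P(storm) = 0.2·0.1779 / (0.2·0.1779 + 0.35·0.8221) ≈ 0.1100
After 'steady': P(storm) = 0.2·0.1100 / (0.2·0.1100 + 0.35·0.8900) ≈ 0.0660
After 'steady': P(storm) = 0.2·0.0660 / (0.2·0.0660 + 0.35·0.9340) ≈ 0.0388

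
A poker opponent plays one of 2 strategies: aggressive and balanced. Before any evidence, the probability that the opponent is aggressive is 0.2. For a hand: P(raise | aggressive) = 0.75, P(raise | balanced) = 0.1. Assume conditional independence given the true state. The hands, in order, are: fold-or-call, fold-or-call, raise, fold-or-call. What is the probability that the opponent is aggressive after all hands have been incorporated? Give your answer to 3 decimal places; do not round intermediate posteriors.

0.039

Apply Bayes' rule sequentially, carrying P(aggressive) forward.
After 'fold-or-call': P(aggressive) = 0.25·0.2000 / (0.25·0.2000 + 0.9·0.8000) ≈ 0.0649
After 'fold-or-call': P(aggressive) = 0.25·0.0649 / (0.25·0.0649 + 0.9·0.9351) ≈ 0.0189
After 'raise': P(aggressive) = 0.75·0.0189 / (0.75·0.0189 + 0.1·0.9811) ≈ 0.1264
After 'fold-or-call': P(aggressive) = 0.25·0.1264 / (0.25·0.1264 + 0.9·0.8736) ≈ 0.0386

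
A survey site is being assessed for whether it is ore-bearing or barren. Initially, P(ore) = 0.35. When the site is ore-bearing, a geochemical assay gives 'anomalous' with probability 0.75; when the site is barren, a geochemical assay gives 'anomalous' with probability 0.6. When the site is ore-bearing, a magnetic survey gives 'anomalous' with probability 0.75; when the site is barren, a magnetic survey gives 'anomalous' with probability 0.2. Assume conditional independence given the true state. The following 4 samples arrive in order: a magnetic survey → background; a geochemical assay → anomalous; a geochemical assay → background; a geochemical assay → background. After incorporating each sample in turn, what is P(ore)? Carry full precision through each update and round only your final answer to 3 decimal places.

Apply Bayes' rule sequentially, carrying P(ore) forward.
After a magnetic survey='background': P(ore) = 0.25·0.3500 / (0.25·0.3500 + 0.8·0.6500) ≈ 0.1440
After a geochemical assay='anomalous': P(ore) = 0.75·0.1440 / (0.75·0.1440 + 0.6·0.8560) ≈ 0.1738
After a geochemical assay='background': P(ore) = 0.25·0.1738 / (0.25·0.1738 + 0.4·0.8262) ≈ 0.1162
After a geochemical assay='background': P(ore) = 0.25·0.1162 / (0.25·0.1162 + 0.4·0.8838) ≈ 0.0759

0.076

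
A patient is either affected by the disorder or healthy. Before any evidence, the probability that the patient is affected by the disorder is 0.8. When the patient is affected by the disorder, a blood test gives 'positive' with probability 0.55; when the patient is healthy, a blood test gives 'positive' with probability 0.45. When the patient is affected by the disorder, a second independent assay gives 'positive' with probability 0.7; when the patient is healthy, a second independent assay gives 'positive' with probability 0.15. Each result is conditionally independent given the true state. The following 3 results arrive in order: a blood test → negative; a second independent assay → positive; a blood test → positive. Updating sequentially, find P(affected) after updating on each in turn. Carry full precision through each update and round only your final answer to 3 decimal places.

After a blood test='negative': P(affected) = 0.45·0.8000 / (0.45·0.8000 + 0.55·0.2000) ≈ 0.7660
After a second independent assay='positive': P(affected) = 0.7·0.7660 / (0.7·0.7660 + 0.15·0.2340) ≈ 0.9385
After a blood test='positive': P(affected) = 0.55·0.9385 / (0.55·0.9385 + 0.45·0.0615) ≈ 0.9492

0.949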